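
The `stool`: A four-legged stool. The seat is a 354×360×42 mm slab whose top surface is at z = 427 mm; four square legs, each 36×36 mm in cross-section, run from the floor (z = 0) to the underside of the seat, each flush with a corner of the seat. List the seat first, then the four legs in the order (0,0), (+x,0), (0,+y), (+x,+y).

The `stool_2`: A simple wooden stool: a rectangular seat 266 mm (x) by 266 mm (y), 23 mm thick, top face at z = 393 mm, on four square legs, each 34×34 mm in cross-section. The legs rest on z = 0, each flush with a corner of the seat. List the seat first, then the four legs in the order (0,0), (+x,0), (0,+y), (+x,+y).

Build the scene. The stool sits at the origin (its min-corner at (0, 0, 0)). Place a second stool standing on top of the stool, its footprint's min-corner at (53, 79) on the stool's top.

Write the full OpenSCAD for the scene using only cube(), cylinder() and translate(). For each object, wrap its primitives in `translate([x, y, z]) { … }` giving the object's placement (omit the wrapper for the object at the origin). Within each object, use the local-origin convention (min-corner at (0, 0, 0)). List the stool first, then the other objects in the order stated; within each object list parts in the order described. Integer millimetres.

translate([0, 0, 385]) cube([354, 360, 42]);
cube([36, 36, 385]);
translate([318, 0, 0]) cube([36, 36, 385]);
translate([0, 324, 0]) cube([36, 36, 385]);
translate([318, 324, 0]) cube([36, 36, 385]);
translate([53, 79, 427]) {
  translate([0, 0, 370]) cube([266, 266, 23]);
  cube([34, 34, 370]);
  translate([232, 0, 0]) cube([34, 34, 370]);
  translate([0, 232, 0]) cube([34, 34, 370]);
  translate([232, 232, 0]) cube([34, 34, 370]);
}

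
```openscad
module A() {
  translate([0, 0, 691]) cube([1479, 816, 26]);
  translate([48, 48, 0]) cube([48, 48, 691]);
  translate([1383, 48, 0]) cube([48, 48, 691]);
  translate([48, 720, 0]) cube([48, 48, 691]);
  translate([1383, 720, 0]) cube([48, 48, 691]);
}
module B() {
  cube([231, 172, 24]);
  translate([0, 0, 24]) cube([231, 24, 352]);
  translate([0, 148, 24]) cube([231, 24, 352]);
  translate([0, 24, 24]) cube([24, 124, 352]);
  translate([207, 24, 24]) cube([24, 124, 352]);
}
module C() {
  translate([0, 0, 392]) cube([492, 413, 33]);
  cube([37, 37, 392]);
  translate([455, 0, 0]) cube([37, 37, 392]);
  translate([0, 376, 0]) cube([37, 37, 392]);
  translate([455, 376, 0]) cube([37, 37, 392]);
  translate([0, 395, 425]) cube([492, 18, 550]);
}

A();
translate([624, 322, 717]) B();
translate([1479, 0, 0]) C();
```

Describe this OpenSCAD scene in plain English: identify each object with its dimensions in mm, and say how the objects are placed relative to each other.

A is a table: top 1479 mm (x) × 816 mm (y), 26 mm thick, upper face at z = 717 mm, on four 48×48 mm square legs, each inset 48 mm from the nearest pair of top edges, running from z = 0 to the bottom of the top.

B is an open storage box with external size 231×172×376 mm and wall thickness 24 mm (the base is also 24 mm thick). The base covers the whole footprint; the four walls stand on the base, with the y-facing walls full-width and the x-facing walls fitting between their inner faces.

C is a chair: 492×413 mm seat, 33 mm thick, top at z = 425 mm, on four 37 mm square corner legs flush with the seat edges. A 18 mm thick backrest slab spans the full seat width, extending 550 mm above the seat top, its back face flush with the seat's +y edge.

The open box is on top of the table, centred. The chair is against the table's +x side, with their −y faces flush.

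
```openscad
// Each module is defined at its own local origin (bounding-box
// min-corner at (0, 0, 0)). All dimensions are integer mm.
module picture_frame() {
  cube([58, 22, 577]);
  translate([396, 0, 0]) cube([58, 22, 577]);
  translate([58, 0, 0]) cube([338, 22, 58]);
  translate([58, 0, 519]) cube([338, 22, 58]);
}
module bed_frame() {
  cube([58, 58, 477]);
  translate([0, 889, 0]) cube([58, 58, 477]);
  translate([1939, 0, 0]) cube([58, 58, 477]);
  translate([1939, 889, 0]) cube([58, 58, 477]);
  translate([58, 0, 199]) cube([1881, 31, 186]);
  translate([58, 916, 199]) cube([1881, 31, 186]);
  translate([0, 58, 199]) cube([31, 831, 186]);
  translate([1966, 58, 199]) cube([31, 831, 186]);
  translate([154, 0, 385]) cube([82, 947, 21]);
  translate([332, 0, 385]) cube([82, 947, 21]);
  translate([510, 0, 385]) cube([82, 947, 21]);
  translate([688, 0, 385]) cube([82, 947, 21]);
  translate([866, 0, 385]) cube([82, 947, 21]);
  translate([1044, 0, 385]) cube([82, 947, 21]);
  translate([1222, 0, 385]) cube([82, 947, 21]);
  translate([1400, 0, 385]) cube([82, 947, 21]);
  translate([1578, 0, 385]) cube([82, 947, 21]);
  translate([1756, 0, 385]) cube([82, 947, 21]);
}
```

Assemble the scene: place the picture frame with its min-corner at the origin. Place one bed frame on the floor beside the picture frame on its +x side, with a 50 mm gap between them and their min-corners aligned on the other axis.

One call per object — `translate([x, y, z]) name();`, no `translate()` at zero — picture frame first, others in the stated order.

picture_frame();
translate([504, 0, 0]) bed_frame();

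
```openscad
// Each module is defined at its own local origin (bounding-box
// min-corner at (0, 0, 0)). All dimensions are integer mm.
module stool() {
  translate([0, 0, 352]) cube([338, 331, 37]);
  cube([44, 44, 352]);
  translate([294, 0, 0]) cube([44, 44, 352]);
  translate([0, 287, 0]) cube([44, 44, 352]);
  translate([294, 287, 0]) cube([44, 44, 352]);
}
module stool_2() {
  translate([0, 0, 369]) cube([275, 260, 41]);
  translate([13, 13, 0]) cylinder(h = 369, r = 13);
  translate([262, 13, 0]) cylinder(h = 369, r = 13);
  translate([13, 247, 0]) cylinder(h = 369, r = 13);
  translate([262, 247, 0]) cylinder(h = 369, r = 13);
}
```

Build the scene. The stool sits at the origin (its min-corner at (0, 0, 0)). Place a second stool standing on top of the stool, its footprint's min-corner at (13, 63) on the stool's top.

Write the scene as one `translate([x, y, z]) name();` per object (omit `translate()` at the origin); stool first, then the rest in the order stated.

stool();
translate([13, 63, 389]) stool_2();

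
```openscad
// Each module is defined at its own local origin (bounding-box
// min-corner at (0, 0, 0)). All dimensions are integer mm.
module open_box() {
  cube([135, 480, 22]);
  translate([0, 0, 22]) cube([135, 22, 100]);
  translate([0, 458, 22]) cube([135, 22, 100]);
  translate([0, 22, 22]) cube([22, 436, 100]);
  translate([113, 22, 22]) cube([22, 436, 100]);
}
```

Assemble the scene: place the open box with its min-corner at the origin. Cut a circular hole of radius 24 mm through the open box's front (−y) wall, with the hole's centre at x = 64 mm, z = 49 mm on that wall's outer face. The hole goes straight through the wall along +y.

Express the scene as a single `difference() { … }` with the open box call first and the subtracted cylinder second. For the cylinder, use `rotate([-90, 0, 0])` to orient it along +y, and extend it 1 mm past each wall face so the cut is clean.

difference() {
  open_box();
  translate([64, -1, 49]) rotate([-90, 0, 0]) cylinder(h = 24, r = 24);
}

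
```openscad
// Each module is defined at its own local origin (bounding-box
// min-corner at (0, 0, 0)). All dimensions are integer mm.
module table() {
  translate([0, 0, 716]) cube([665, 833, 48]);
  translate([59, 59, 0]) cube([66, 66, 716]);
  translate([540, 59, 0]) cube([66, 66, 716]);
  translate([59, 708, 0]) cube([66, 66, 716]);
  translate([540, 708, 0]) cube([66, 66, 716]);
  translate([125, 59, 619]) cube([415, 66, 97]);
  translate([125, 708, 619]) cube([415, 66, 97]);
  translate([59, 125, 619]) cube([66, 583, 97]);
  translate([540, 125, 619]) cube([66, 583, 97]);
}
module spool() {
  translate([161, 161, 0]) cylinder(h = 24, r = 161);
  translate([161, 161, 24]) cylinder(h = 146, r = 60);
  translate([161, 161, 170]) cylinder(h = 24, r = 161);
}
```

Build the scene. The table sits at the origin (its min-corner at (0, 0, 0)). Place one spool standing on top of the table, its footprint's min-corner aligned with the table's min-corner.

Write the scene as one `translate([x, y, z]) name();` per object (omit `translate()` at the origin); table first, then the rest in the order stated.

table();
translate([0, 0, 764]) spool();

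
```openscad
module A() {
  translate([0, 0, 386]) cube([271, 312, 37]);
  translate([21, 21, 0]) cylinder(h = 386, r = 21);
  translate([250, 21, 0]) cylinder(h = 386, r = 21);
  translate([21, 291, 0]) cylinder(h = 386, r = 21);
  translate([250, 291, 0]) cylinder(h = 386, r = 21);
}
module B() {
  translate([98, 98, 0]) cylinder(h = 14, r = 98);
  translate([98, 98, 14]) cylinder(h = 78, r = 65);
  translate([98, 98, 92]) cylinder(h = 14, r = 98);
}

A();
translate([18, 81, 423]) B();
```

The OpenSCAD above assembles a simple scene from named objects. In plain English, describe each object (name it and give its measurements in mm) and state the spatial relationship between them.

A is a four-legged stool. The seat is a 271×312×37 mm slab whose top surface is at z = 423 mm; four round legs, each 42 mm in diameter, run from the floor (z = 0) to the underside of the seat, each leg's axis is inset half a diameter from the nearest pair of seat edges (so the leg's bounding box is flush with the corner).

B is a spool: two coaxial disc flanges of radius 98 mm and thickness 14 mm, joined by a core cylinder of radius 65 mm and height 78 mm. The lower flange rests on z = 0 and the three cylinders share a vertical axis.

The spool is on top of the stool.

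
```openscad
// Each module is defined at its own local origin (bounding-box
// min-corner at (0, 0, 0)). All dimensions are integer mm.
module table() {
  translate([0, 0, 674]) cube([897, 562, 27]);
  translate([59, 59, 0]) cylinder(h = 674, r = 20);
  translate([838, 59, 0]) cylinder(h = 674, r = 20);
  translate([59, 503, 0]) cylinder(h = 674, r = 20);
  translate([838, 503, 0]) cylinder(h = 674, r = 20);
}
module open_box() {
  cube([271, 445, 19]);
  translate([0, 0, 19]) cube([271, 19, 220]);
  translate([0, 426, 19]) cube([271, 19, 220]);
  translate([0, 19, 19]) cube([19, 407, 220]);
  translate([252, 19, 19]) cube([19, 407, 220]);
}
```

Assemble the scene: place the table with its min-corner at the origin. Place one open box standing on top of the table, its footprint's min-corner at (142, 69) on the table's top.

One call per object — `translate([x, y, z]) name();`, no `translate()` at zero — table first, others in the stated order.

table();
translate([142, 69, 701]) open_box();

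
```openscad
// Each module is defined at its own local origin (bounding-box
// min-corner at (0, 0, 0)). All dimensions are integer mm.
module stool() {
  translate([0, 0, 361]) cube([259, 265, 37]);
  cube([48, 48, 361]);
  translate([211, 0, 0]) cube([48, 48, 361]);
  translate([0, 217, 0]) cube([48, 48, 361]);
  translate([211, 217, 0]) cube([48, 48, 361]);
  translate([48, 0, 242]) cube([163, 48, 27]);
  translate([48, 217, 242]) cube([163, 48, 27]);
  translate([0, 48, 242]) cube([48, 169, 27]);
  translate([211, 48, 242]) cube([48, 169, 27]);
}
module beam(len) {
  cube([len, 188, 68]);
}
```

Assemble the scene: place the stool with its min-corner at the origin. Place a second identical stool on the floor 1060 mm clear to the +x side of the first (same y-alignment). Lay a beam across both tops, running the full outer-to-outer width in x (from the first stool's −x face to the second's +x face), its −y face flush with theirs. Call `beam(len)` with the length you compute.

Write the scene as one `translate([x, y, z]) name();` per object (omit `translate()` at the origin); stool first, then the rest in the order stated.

stool();
translate([1319, 0, 0]) stool();
translate([0, 0, 398]) beam(1578);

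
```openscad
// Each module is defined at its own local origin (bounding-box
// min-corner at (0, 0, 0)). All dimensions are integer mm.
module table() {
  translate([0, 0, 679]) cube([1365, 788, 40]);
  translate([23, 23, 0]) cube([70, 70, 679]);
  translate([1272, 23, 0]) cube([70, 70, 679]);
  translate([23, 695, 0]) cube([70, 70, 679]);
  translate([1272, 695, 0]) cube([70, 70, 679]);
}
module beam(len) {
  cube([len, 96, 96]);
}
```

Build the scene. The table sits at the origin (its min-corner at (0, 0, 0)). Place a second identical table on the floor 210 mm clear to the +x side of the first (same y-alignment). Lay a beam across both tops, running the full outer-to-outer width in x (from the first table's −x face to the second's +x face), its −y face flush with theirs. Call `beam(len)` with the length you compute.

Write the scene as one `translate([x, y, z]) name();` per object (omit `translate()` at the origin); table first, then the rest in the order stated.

table();
translate([1575, 0, 0]) table();
translate([0, 0, 719]) beam(2940);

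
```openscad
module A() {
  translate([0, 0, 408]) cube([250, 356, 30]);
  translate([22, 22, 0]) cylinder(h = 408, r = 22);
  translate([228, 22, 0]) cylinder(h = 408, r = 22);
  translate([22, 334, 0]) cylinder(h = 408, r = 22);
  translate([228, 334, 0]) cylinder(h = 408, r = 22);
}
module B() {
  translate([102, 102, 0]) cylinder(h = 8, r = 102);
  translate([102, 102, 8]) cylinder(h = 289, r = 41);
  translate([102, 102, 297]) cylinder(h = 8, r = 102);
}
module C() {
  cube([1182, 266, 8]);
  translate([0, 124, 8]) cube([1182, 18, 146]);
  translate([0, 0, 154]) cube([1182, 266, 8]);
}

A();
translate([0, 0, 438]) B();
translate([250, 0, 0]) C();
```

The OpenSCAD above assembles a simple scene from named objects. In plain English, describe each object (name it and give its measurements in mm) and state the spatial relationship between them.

A is a four-legged stool. The seat is a 250×356×30 mm slab whose top surface is at z = 438 mm; four round legs, each 44 mm in diameter, run from the floor (z = 0) to the underside of the seat, each leg's axis is inset half a diameter from the nearest pair of seat edges (so the leg's bounding box is flush with the corner).

B is a spool: two coaxial disc flanges of radius 102 mm and thickness 8 mm, joined by a core cylinder of radius 41 mm and height 289 mm. The lower flange rests on z = 0 and the three cylinders share a vertical axis.

C is an I-beam lying along x, 1182 mm long. Overall section height 162 mm. Two flanges 266 mm wide (y) and 8 mm thick, one on the floor and one at the top; a web 18 mm thick runs between them, centred on the flange width.

The spool is on top of the stool. The I-beam is against the stool's +x side, with their −y faces flush.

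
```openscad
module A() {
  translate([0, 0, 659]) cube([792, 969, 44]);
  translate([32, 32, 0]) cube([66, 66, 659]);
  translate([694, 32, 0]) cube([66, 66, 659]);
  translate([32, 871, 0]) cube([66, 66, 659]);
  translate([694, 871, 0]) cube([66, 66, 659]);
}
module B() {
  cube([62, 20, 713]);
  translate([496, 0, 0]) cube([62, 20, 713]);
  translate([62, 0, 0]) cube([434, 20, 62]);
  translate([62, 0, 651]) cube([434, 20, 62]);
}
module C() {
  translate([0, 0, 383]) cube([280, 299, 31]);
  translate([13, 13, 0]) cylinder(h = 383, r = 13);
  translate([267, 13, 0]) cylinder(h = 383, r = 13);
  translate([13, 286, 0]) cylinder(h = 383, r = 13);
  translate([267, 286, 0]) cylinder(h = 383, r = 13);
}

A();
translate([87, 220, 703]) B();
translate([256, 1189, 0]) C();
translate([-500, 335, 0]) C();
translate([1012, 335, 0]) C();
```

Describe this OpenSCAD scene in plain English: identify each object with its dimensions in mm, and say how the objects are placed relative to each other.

A is a table: top 792 mm (x) × 969 mm (y), 44 mm thick, upper face at z = 703 mm, on four 66×66 mm square legs, each inset 32 mm from the nearest pair of top edges, running from z = 0 to the bottom of the top.

B is a picture frame with a 434×589 mm rectangular opening (x by z) and a uniform 62 mm border on every side. Frame depth is 20 mm along y. It is built from two vertical stiles running the full outside height and two horizontal rails spanning the gap between the stiles.

C is a four-legged stool. The seat is a 280×299×31 mm slab whose top surface is at z = 414 mm; four round legs, each 26 mm in diameter, run from the floor (z = 0) to the underside of the seat, each leg's axis is inset half a diameter from the nearest pair of seat edges (so the leg's bounding box is flush with the corner).

The picture frame is on top of the table. Three stools sit around the table at the +y, −x, +x sides.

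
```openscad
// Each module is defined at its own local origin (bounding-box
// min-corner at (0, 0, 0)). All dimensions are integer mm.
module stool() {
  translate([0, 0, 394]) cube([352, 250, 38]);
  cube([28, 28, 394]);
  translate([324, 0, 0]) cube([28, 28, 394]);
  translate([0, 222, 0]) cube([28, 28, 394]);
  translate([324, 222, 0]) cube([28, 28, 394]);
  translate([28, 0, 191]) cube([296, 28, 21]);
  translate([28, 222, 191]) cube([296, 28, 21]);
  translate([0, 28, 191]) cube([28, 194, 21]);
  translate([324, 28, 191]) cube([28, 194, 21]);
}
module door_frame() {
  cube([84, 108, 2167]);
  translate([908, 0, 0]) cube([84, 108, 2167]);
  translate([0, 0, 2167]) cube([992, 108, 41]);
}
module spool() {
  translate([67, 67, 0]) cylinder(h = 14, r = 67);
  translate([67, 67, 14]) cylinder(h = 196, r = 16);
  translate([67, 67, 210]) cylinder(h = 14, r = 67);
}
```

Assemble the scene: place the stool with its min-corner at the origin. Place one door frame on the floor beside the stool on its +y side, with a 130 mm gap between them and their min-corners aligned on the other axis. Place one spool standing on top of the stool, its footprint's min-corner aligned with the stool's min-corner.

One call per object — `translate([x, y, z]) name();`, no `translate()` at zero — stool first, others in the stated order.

stool();
translate([0, 380, 0]) door_frame();
translate([0, 0, 432]) spool();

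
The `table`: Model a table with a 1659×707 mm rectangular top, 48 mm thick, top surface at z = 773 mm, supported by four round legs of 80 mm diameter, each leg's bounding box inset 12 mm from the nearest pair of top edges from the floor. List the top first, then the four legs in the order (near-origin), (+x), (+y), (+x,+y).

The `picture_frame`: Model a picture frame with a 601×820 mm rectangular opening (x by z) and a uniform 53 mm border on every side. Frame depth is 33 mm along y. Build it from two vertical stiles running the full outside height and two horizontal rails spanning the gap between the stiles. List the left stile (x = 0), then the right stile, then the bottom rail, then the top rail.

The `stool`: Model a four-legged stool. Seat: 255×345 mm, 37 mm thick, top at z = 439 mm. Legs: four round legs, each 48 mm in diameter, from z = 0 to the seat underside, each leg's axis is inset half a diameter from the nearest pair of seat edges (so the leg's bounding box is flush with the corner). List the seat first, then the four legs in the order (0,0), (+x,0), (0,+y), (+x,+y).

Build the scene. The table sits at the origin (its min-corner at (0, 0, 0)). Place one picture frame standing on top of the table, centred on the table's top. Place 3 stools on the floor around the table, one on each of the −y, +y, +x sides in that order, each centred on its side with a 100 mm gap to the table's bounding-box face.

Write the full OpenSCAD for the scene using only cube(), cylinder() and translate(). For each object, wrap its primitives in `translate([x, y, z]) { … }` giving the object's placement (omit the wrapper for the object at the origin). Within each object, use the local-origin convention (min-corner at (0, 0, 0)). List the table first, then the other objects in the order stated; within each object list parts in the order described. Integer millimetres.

translate([0, 0, 725]) cube([1659, 707, 48]);
translate([52, 52, 0]) cylinder(h = 725, r = 40);
translate([1607, 52, 0]) cylinder(h = 725, r = 40);
translate([52, 655, 0]) cylinder(h = 725, r = 40);
translate([1607, 655, 0]) cylinder(h = 725, r = 40);
translate([476, 337, 773]) {
  cube([53, 33, 926]);
  translate([654, 0, 0]) cube([53, 33, 926]);
  translate([53, 0, 0]) cube([601, 33, 53]);
  translate([53, 0, 873]) cube([601, 33, 53]);
}
translate([702, -445, 0]) {
  translate([0, 0, 402]) cube([255, 345, 37]);
  translate([24, 24, 0]) cylinder(h = 402, r = 24);
  translate([231, 24, 0]) cylinder(h = 402, r = 24);
  translate([24, 321, 0]) cylinder(h = 402, r = 24);
  translate([231, 321, 0]) cylinder(h = 402, r = 24);
}
translate([702, 807, 0]) {
  translate([0, 0, 402]) cube([255, 345, 37]);
  translate([24, 24, 0]) cylinder(h = 402, r = 24);
  translate([231, 24, 0]) cylinder(h = 402, r = 24);
  translate([24, 321, 0]) cylinder(h = 402, r = 24);
  translate([231, 321, 0]) cylinder(h = 402, r = 24);
}
translate([1759, 181, 0]) {
  translate([0, 0, 402]) cube([255, 345, 37]);
  translate([24, 24, 0]) cylinder(h = 402, r = 24);
  translate([231, 24, 0]) cylinder(h = 402, r = 24);
  translate([24, 321, 0]) cylinder(h = 402, r = 24);
  translate([231, 321, 0]) cylinder(h = 402, r = 24);
}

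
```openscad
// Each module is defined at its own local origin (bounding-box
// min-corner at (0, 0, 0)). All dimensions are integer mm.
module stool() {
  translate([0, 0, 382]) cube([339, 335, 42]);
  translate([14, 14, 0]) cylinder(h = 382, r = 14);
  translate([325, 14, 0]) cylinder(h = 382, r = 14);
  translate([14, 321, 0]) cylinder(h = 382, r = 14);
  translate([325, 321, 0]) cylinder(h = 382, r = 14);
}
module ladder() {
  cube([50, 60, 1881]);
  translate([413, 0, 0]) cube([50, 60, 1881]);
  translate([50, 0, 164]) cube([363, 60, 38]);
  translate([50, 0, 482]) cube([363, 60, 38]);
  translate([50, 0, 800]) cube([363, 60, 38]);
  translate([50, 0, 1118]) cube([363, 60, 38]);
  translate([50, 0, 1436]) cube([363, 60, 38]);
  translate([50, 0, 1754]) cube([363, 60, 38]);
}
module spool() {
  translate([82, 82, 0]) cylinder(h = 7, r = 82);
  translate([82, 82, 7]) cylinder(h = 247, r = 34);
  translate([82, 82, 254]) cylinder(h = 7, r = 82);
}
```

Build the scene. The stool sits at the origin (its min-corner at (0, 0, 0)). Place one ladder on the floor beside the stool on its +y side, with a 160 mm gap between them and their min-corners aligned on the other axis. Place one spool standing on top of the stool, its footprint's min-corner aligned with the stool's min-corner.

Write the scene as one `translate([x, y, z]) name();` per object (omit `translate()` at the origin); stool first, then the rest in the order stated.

stool();
translate([0, 495, 0]) ladder();
translate([0, 0, 424]) spool();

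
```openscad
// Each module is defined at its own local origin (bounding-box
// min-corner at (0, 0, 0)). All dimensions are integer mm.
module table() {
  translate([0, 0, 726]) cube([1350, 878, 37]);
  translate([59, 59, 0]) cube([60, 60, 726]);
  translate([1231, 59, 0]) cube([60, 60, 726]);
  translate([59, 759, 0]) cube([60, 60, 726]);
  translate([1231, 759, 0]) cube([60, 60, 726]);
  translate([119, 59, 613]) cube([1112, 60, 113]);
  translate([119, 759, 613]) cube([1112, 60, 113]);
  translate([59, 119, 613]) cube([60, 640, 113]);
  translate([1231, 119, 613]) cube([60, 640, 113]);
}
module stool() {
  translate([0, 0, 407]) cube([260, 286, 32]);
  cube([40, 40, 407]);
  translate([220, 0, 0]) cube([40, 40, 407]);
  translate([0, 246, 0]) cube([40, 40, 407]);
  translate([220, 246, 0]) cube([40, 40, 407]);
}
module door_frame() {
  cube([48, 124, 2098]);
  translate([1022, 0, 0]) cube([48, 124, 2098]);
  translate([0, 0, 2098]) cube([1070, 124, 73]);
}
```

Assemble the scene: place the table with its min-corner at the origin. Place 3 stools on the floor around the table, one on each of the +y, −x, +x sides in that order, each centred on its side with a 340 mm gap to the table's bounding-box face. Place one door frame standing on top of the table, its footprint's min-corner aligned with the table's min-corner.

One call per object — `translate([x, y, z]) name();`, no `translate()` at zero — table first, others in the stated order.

table();
translate([545, 1218, 0]) stool();
translate([-600, 296, 0]) stool();
translate([1690, 296, 0]) stool();
translate([0, 0, 763]) door_frame();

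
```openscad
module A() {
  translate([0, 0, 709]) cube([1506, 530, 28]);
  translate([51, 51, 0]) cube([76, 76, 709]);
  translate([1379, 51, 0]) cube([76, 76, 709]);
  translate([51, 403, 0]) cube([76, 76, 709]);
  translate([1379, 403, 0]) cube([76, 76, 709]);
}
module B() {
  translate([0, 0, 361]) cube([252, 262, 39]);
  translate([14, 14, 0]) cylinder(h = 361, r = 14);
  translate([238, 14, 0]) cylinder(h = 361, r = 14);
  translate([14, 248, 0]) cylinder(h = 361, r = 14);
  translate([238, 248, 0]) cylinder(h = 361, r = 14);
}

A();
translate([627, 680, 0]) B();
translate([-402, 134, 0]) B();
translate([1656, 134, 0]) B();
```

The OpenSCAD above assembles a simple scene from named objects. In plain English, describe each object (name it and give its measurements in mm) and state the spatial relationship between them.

A is a table: top 1506 mm (x) × 530 mm (y), 28 mm thick, upper face at z = 737 mm, on four 76×76 mm square legs, each inset 51 mm from the nearest pair of top edges, running from z = 0 to the bottom of the top.

B is a four-legged stool. The seat is a 252×262×39 mm slab whose top surface is at z = 400 mm; four round legs, each 28 mm in diameter, run from the floor (z = 0) to the underside of the seat, each leg's axis is inset half a diameter from the nearest pair of seat edges (so the leg's bounding box is flush with the corner).

Three stools sit around the table at the +y, −x, +x sides.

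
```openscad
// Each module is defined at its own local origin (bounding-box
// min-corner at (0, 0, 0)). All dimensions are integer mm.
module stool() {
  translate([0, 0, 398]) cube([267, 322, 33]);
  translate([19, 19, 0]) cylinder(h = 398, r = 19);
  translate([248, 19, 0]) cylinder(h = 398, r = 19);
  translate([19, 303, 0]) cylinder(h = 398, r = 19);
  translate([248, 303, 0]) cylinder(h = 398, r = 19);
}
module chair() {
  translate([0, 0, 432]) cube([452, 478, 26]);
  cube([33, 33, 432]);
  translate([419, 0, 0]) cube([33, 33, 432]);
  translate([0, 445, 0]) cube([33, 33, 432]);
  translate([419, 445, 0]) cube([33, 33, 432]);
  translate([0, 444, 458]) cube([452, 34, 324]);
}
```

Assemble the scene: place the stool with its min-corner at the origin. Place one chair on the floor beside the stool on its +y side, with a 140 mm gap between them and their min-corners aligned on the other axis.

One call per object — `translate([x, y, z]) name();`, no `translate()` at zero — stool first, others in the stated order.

stool();
translate([0, 462, 0]) chair();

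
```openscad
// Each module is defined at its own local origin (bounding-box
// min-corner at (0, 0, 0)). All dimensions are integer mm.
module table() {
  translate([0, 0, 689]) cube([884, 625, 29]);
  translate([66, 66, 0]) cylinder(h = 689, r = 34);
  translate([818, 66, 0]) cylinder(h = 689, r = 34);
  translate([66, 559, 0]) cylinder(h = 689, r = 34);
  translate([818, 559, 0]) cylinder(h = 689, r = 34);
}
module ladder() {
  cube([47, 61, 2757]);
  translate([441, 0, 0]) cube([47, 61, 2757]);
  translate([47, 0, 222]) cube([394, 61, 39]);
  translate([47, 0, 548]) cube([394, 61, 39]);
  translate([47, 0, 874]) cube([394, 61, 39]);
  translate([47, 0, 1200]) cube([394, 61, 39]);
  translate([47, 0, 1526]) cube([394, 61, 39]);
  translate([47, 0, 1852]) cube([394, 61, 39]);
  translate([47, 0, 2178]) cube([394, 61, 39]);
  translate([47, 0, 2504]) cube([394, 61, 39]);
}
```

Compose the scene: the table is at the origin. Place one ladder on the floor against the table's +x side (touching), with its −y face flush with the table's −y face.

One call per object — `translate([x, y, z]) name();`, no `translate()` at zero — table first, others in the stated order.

table();
translate([884, 0, 0]) ladder();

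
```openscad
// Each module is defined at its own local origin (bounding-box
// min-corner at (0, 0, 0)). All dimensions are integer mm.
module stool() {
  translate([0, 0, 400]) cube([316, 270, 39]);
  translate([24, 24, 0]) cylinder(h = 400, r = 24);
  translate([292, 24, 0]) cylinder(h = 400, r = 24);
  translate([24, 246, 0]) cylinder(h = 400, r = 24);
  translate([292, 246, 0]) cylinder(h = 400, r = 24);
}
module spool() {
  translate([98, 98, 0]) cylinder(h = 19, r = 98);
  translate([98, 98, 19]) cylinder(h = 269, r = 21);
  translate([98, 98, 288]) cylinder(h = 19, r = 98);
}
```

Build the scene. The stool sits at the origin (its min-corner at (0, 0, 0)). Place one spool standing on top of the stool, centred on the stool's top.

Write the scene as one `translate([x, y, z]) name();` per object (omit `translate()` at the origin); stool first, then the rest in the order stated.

stool();
translate([60, 37, 439]) spool();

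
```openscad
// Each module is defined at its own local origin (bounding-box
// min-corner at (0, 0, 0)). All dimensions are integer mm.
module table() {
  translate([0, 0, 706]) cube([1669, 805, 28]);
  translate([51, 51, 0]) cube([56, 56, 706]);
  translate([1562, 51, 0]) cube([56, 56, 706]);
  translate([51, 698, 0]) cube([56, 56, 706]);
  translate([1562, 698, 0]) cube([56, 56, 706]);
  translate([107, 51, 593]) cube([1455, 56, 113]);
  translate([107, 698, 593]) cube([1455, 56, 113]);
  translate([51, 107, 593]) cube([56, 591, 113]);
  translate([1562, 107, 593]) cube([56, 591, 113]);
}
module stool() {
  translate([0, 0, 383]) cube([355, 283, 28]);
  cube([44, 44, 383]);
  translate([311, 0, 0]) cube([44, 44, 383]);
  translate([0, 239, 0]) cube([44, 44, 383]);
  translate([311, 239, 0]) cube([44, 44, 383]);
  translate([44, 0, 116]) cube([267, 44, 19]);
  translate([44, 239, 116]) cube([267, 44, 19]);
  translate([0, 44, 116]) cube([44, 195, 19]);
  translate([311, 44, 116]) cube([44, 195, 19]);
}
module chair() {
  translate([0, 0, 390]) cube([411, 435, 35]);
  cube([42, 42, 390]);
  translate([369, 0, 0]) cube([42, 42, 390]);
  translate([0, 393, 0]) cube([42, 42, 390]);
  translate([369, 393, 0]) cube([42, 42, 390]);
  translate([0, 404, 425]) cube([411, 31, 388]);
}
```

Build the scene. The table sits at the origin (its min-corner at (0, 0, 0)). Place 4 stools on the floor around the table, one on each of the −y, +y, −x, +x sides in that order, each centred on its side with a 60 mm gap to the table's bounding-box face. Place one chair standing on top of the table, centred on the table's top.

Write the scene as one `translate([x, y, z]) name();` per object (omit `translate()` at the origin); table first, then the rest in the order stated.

table();
translate([657, -343, 0]) stool();
translate([657, 865, 0]) stool();
translate([-415, 261, 0]) stool();
translate([1729, 261, 0]) stool();
translate([629, 185, 734]) chair();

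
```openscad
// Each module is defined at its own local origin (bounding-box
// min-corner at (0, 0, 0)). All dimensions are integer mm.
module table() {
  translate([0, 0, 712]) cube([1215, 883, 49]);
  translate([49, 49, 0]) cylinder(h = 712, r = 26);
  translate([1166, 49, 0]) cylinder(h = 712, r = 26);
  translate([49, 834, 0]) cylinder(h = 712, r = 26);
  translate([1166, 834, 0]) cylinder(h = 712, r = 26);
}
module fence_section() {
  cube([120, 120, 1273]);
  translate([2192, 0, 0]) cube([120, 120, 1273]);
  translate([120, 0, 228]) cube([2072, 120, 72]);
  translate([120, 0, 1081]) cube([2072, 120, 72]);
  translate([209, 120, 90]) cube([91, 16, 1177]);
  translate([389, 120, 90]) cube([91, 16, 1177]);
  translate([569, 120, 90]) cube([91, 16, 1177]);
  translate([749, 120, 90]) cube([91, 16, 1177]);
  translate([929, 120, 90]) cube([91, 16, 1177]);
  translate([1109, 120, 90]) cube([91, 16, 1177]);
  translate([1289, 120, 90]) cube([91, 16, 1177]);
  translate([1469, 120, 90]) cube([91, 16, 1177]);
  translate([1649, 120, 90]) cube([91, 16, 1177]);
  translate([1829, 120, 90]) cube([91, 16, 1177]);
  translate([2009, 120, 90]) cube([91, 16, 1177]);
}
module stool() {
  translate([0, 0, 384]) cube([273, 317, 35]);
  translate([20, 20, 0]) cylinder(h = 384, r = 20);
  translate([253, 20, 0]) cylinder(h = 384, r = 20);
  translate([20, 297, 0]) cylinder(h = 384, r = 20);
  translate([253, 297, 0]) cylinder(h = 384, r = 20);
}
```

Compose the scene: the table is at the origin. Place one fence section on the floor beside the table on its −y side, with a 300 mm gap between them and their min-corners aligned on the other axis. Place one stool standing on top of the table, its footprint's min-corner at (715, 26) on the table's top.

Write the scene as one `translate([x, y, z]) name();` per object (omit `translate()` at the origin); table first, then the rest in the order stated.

table();
translate([0, -436, 0]) fence_section();
translate([715, 26, 761]) stool();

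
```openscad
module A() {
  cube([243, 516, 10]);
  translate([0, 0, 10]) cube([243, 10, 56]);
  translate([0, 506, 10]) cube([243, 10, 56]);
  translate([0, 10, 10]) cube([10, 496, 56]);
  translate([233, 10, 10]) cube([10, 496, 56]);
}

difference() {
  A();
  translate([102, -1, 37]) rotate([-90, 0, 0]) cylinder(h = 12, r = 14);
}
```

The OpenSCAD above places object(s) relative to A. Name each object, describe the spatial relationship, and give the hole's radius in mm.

The subtracted cylinder has r = 14 mm.

A is an open box. The open box has a circular hole through its front wall. The hole's radius is 14 mm.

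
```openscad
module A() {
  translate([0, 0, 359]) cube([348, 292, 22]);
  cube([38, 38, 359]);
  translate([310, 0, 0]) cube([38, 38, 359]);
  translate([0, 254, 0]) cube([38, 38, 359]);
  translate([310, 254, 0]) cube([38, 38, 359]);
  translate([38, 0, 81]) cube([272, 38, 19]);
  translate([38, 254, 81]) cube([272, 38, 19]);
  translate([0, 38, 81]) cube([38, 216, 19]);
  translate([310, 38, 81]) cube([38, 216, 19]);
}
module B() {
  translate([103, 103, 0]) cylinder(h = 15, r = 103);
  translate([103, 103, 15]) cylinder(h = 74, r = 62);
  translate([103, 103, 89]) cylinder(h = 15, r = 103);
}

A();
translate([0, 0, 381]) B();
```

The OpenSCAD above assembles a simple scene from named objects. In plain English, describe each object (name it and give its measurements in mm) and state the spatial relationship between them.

A is a four-legged stool. The seat is a 348×292×22 mm slab whose top surface is at z = 381 mm; four square legs, each 38×38 mm in cross-section, run from the floor (z = 0) to the underside of the seat, each flush with a corner of the seat. Four stretchers, 38 mm wide and 19 mm tall, connect adjacent legs with their undersides at z = 81 mm, each running between the inner faces of the legs it joins and aligned with the legs' outer faces on the other axis.

B is a spool: two coaxial disc flanges of radius 103 mm and thickness 15 mm, joined by a core cylinder of radius 62 mm and height 74 mm. The lower flange rests on z = 0 and the three cylinders share a vertical axis.

The spool is on top of the stool.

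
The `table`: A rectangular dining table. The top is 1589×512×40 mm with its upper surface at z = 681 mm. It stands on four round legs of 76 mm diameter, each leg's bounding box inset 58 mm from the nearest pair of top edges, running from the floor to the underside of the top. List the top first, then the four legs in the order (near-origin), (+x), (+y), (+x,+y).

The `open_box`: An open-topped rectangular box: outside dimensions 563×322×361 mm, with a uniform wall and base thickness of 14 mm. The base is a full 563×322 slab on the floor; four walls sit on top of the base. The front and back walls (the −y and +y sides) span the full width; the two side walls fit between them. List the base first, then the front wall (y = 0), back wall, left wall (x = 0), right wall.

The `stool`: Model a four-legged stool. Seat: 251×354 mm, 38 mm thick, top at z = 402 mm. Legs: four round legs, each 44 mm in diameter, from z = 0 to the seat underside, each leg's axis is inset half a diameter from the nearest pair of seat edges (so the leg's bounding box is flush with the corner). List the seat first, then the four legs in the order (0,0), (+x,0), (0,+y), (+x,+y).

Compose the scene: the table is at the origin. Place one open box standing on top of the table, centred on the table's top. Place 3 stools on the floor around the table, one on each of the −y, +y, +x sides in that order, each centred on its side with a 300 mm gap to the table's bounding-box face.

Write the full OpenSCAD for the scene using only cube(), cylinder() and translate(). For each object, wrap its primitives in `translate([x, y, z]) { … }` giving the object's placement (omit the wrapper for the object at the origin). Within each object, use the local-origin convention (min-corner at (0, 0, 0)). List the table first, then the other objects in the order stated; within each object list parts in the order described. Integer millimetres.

translate([0, 0, 641]) cube([1589, 512, 40]);
translate([96, 96, 0]) cylinder(h = 641, r = 38);
translate([1493, 96, 0]) cylinder(h = 641, r = 38);
translate([96, 416, 0]) cylinder(h = 641, r = 38);
translate([1493, 416, 0]) cylinder(h = 641, r = 38);
translate([513, 95, 681]) {
  cube([563, 322, 14]);
  translate([0, 0, 14]) cube([563, 14, 347]);
  translate([0, 308, 14]) cube([563, 14, 347]);
  translate([0, 14, 14]) cube([14, 294, 347]);
  translate([549, 14, 14]) cube([14, 294, 347]);
}
translate([669, -654, 0]) {
  translate([0, 0, 364]) cube([251, 354, 38]);
  translate([22, 22, 0]) cylinder(h = 364, r = 22);
  translate([229, 22, 0]) cylinder(h = 364, r = 22);
  translate([22, 332, 0]) cylinder(h = 364, r = 22);
  translate([229, 332, 0]) cylinder(h = 364, r = 22);
}
translate([669, 812, 0]) {
  translate([0, 0, 364]) cube([251, 354, 38]);
  translate([22, 22, 0]) cylinder(h = 364, r = 22);
  translate([229, 22, 0]) cylinder(h = 364, r = 22);
  translate([22, 332, 0]) cylinder(h = 364, r = 22);
  translate([229, 332, 0]) cylinder(h = 364, r = 22);
}
translate([1889, 79, 0]) {
  translate([0, 0, 364]) cube([251, 354, 38]);
  translate([22, 22, 0]) cylinder(h = 364, r = 22);
  translate([229, 22, 0]) cylinder(h = 364, r = 22);
  translate([22, 332, 0]) cylinder(h = 364, r = 22);
  translate([229, 332, 0]) cylinder(h = 364, r = 22);
}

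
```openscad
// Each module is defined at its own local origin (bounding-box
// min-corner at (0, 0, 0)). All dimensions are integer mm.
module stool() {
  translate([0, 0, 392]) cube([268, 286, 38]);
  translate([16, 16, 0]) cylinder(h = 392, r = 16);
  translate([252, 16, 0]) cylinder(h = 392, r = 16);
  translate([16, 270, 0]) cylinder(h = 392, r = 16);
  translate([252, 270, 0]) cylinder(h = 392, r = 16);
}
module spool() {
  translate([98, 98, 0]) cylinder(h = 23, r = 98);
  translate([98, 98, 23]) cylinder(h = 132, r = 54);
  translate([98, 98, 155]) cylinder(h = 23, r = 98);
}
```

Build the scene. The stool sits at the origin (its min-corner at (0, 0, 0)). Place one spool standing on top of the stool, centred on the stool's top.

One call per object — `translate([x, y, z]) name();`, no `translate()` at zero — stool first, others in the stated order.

stool();
translate([36, 45, 430]) spool();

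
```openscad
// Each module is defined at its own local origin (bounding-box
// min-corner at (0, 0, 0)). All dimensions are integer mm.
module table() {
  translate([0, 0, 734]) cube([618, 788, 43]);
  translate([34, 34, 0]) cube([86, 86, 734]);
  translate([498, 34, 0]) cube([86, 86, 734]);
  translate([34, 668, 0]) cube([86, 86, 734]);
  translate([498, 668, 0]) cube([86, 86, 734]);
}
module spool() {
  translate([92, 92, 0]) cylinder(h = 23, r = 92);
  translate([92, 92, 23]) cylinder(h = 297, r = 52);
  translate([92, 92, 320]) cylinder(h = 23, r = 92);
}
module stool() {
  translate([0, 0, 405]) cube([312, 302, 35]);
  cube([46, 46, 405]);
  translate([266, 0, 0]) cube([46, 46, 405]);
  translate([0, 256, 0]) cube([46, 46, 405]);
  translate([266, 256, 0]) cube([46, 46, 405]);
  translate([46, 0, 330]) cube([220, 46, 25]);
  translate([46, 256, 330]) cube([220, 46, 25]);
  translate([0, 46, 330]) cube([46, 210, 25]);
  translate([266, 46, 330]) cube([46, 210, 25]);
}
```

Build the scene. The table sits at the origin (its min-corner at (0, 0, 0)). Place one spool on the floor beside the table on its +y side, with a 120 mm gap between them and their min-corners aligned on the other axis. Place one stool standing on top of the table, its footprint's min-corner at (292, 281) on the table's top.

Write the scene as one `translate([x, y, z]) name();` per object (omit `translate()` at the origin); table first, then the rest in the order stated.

table();
translate([0, 908, 0]) spool();
translate([292, 281, 777]) stool();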